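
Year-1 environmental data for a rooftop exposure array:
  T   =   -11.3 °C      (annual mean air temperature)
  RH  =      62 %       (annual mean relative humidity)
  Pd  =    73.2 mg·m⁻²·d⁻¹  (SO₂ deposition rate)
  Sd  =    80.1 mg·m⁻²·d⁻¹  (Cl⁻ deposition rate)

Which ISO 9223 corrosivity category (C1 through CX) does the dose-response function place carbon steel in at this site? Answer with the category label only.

carbon steel: f(T) = +0.150·(T−10) [T≤10 °C] = -3.1950
  SO₂ term: 1.77·73.2^0.52·exp(0.02·62-3.1950) = 2.336
  Sd branch = 0.102·Sd^0.62·e^(0.033·RH+0.04·T) = 7.605 μm/a
  r_corr = 2.336 + 7.605 = 9.941 μm/a
9.94 μm/a falls in (1.3, 25] for carbon steel → category C2

C2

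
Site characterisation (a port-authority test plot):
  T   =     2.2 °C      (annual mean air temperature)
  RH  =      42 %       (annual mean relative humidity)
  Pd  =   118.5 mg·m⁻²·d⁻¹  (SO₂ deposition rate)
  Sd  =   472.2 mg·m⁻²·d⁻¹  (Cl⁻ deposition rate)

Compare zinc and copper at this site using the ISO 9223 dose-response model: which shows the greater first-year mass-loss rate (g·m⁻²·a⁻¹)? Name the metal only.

zinc: T≤10 °C ⇒ hinge +0.038·(2.2−10) = -0.2964
  Pd branch = 0.0129·Pd^0.44·e^(0.046·RH+f) = 0.5412 μm/a
  Sd branch = 0.0175·Sd^0.57·e^(0.008·RH+0.085·T) = 0.9872 μm/a
  sum: 0.5412 + 0.9872 → r_corr = 1.528 μm/a
  mass loss = 1.528 μm/a × 7.14 g/cm³ = 10.91 g·m⁻²·a⁻¹
copper: T≤10 °C ⇒ hinge +0.126·(2.2−10) = -0.9828
  Pd branch = 0.0053·Pd^0.26·e^(0.059·RH+f) = 0.08181 μm/a
  Cl⁻ term: 0.01025·472.2^0.27·exp(0.036·42+0.049·2.2) = 0.273
  r_corr = 0.08181 + 0.273 = 0.3548 μm/a
  mass loss = 0.3548 μm/a × 8.96 g/cm³ = 3.179 g·m⁻²·a⁻¹
Ordering by g·m⁻²·a⁻¹: zinc (10.9) > copper (3.18)

zinc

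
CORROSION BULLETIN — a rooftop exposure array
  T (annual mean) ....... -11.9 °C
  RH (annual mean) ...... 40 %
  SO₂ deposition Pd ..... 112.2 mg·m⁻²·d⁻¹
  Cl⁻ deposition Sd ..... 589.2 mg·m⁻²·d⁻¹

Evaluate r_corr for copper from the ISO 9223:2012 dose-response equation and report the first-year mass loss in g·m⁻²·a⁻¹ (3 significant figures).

copper: f(T) = +0.126·(T−10) [T≤10 °C] = -2.7594
  Pd branch = 0.0053·Pd^0.26·e^(0.059·RH+f) = 0.01213 μm/a
  Sd branch = 0.01025·Sd^0.27·e^(0.036·RH+0.049·T) = 0.1352 μm/a
  r_corr = 0.01213 + 0.1352 = 0.1473 μm/a
Convert to mass loss: 0.1473 μm/a × 8.96 g/cm³ = 1.32 g·m⁻²·a⁻¹

r_corr = 1.32 g·m⁻²·a⁻¹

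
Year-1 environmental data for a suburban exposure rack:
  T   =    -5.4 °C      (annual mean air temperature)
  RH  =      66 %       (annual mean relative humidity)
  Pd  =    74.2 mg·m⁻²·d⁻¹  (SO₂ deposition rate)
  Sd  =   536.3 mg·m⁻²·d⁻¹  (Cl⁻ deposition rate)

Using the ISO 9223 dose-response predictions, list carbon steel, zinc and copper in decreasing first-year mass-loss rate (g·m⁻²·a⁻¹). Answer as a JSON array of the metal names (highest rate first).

["carbon steel", "zinc", "copper"]

carbon steel: f(T) = +0.150·(T−10) [T≤10 °C] = -2.3100
  Pd branch = 1.77·Pd^0.52·e^(0.02·RH+f) = 6.175 μm/a
  Sd branch = 0.102·Sd^0.62·e^(0.033·RH+0.04·T) = 35.72 μm/a
  r_corr = 6.175 + 35.72 = 41.9 μm/a
  mass loss = 41.9 μm/a × 7.85 g/cm³ = 328.9 g·m⁻²·a⁻¹
zinc: temperature factor f = +0.038·(-15.4) = -0.5852
  Pd branch = 0.0129·Pd^0.44·e^(0.046·RH+f) = 0.9953 μm/a
  Sd branch = 0.0175·Sd^0.57·e^(0.008·RH+0.085·T) = 0.6742 μm/a
  r_corr = 0.9953 + 0.6742 = 1.669 μm/a
  mass loss = 1.669 μm/a × 7.14 g/cm³ = 11.92 g·m⁻²·a⁻¹
copper: f(T) = +0.126·(T−10) [T≤10 °C] = -1.9404
  SO₂ term: 0.0053·74.2^0.26·exp(0.059·66-1.9404) = 0.1146
  Sd branch = 0.01025·Sd^0.27·e^(0.036·RH+0.049·T) = 0.462 μm/a
  sum: 0.1146 + 0.462 → r_corr = 0.5765 μm/a
  mass loss = 0.5765 μm/a × 8.96 g/cm³ = 5.166 g·m⁻²·a⁻¹
Ordering by g·m⁻²·a⁻¹: carbon steel (329) > zinc (11.9) > copper (5.17)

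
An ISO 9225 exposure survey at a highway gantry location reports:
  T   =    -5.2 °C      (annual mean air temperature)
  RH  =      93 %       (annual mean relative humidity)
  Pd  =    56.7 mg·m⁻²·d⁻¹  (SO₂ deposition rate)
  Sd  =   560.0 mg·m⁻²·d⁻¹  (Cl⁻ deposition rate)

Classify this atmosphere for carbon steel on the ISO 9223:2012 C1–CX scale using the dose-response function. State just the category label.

C5

carbon steel: f(T) = +0.150·(T−10) [T≤10 °C] = -2.2800
  SO₂ term: 1.77·56.7^0.52·exp(0.02·93-2.2800) = 9.494
  Sd branch = 0.102·Sd^0.62·e^(0.033·RH+0.04·T) = 90.16 μm/a
  r_corr = 9.494 + 90.16 = 99.65 μm/a
Category bounds: 80…200 μm/a bracket r_corr ⇒ C5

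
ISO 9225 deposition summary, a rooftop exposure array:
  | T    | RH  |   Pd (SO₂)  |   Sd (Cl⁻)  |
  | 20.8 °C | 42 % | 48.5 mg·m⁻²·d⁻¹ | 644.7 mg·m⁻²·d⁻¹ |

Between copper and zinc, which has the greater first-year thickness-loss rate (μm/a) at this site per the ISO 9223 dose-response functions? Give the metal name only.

copper: temperature factor f = -0.080·(10.8) = -0.8640
  Pd branch = 0.0053·Pd^0.26·e^(0.059·RH+f) = 0.07303 μm/a
  Cl⁻ term: 0.01025·644.7^0.27·exp(0.036·42+0.049·20.8) = 0.7388
  sum: 0.07303 + 0.7388 → r_corr = 0.8118 μm/a
zinc: f(T) = -0.071·(T−10) [T>10 °C] = -0.7668
  SO₂ term: 0.0129·48.5^0.44·exp(0.046·42-0.7668) = 0.2282
  Sd branch = 0.0175·Sd^0.57·e^(0.008·RH+0.085·T) = 5.73 μm/a
  sum: 0.2282 + 5.73 → r_corr = 5.958 μm/a
Ordering by μm/a: zinc (5.96) > copper (0.812)

zinc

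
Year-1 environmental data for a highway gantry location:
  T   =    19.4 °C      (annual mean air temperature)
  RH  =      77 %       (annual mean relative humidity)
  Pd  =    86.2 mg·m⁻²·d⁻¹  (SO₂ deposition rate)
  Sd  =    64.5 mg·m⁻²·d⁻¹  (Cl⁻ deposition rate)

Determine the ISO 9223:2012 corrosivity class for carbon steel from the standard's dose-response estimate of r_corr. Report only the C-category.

carbon steel: f(T) = -0.054·(T−10) [T>10 °C] = -0.5076
  SO₂ term: 1.77·86.2^0.52·exp(0.02·77-0.5076) = 50.44
  Sd branch = 0.102·Sd^0.62·e^(0.033·RH+0.04·T) = 37.25 μm/a
  r_corr = 50.44 + 37.25 = 87.69 μm/a
87.7 μm/a falls in (80, 200] for carbon steel → category C5

C5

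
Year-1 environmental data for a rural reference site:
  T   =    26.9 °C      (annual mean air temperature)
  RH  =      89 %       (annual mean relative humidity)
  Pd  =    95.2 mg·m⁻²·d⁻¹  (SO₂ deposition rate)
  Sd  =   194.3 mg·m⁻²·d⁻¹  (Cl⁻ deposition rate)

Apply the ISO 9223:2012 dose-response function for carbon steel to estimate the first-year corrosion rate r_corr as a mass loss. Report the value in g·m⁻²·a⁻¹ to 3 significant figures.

r_corr = 1.52e+03 g·m⁻²·a⁻¹

carbon steel: temperature factor f = -0.054·(16.9) = -0.9126
  SO₂ term: 1.77·95.2^0.52·exp(0.02·89-0.9126) = 45.04
  Cl⁻ term: 0.102·194.3^0.62·exp(0.033·89+0.04·26.9) = 148
  sum: 45.04 + 148 → r_corr = 193 μm/a
Convert to mass loss: 193 μm/a × 7.85 g/cm³ = 1515 g·m⁻²·a⁻¹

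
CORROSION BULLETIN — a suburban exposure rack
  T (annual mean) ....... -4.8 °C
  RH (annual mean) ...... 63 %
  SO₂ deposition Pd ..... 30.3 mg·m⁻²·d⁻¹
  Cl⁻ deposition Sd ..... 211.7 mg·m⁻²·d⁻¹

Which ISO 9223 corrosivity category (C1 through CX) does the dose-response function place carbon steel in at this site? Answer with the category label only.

C2

carbon steel: temperature factor f = +0.150·(-14.8) = -2.2200
  SO₂ term: 1.77·30.3^0.52·exp(0.02·63-2.2200) = 3.994
  Sd branch = 0.102·Sd^0.62·e^(0.033·RH+0.04·T) = 18.62 μm/a
  r_corr = 3.994 + 18.62 = 22.62 μm/a
22.6 μm/a falls in (1.3, 25] for carbon steel → category C2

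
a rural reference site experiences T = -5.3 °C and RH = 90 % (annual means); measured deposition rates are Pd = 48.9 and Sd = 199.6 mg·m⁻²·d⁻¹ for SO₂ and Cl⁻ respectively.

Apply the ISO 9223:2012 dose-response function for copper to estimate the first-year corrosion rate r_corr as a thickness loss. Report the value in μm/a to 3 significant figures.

r_corr = 1.27 μm/a

copper: f(T) = +0.126·(T−10) [T≤10 °C] = -1.9278
  SO₂ term: 0.0053·48.9^0.26·exp(0.059·90-1.9278) = 0.4289
  Cl⁻ term: 0.01025·199.6^0.27·exp(0.036·90+0.049·-5.3) = 0.8435
  r_corr = 0.4289 + 0.8435 = 1.272 μm/a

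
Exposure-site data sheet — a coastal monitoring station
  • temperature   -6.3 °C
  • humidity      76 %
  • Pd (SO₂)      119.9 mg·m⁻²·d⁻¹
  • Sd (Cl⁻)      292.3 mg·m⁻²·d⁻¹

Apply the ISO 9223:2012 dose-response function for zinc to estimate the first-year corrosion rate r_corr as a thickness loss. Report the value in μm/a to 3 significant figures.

r_corr = 2.36 μm/a

zinc: f(T) = +0.038·(T−10) [T≤10 °C] = -0.6194
  sulphur-dioxide contribution → 1.882 μm/a
  chloride contribution → 0.4787 μm/a
  total first-year rate 2.36 μm/a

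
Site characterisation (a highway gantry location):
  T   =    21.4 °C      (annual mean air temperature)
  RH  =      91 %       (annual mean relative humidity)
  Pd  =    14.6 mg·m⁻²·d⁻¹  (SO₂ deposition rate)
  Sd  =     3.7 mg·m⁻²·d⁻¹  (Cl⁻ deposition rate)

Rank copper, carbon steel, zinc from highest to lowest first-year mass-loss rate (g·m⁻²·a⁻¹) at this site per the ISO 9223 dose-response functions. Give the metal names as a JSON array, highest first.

copper: T>10 °C ⇒ hinge -0.080·(21.4−10) = -0.9120
  SO₂ term: 0.0053·14.6^0.26·exp(0.059·91-0.9120) = 0.9176
  Cl⁻ term: 0.01025·3.7^0.27·exp(0.036·91+0.049·21.4) = 1.102
  sum: 0.9176 + 1.102 → r_corr = 2.02 μm/a
  mass loss = 2.02 μm/a × 8.96 g/cm³ = 18.1 g·m⁻²·a⁻¹
carbon steel: temperature factor f = -0.054·(11.4) = -0.6156
  Pd branch = 1.77·Pd^0.52·e^(0.02·RH+f) = 23.8 μm/a
  Sd branch = 0.102·Sd^0.62·e^(0.033·RH+0.04·T) = 10.88 μm/a
  r_corr = 23.8 + 10.88 = 34.68 μm/a
  mass loss = 34.68 μm/a × 7.85 g/cm³ = 272.2 g·m⁻²·a⁻¹
zinc: f(T) = -0.071·(T−10) [T>10 °C] = -0.8094
  SO₂ term: 0.0129·14.6^0.44·exp(0.046·91-0.8094) = 1.228
  Cl⁻ term: 0.0175·3.7^0.57·exp(0.008·91+0.085·21.4) = 0.471
  sum: 1.228 + 0.471 → r_corr = 1.699 μm/a
  mass loss = 1.699 μm/a × 7.14 g/cm³ = 12.13 g·m⁻²·a⁻¹
Ordering by g·m⁻²·a⁻¹: carbon steel (272) > copper (18.1) > zinc (12.1)

["carbon steel", "copper", "zinc"]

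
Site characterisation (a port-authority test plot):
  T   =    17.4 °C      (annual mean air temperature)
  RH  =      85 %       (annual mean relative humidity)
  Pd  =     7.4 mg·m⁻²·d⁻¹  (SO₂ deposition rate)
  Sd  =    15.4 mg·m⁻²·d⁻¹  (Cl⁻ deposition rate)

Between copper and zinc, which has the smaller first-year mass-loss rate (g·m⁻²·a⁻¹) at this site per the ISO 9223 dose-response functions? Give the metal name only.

zinc

copper: temperature factor f = -0.080·(7.4) = -0.5920
  sulphur-dioxide contribution → 0.7433 μm/a
  chloride contribution → 1.073 μm/a
  total first-year rate 1.816 μm/a
  mass loss = 1.816 μm/a × 8.96 g/cm³ = 16.27 g·m⁻²·a⁻¹
zinc: temperature factor f = -0.071·(7.4) = -0.5254
  sulphur-dioxide contribution → 0.9183 μm/a
  chloride contribution → 0.7204 μm/a
  total first-year rate 1.639 μm/a
  mass loss = 1.639 μm/a × 7.14 g/cm³ = 11.7 g·m⁻²·a⁻¹
Ordering by g·m⁻²·a⁻¹: copper (16.3) > zinc (11.7)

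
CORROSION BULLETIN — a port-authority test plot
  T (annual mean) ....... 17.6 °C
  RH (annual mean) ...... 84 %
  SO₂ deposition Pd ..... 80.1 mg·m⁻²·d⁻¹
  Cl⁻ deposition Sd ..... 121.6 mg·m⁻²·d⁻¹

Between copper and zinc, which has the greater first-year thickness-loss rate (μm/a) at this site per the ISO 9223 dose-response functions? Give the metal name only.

zinc

copper: f(T) = -0.080·(T−10) [T>10 °C] = -0.6080
  sulphur-dioxide contribution → 1.281 μm/a
  chloride contribution → 1.826 μm/a
  ⇒ r_corr(copper) = 3.107 μm/a
zinc: T>10 °C ⇒ hinge -0.071·(17.6−10) = -0.5396
  sulphur-dioxide contribution → 2.466 μm/a
  chloride contribution → 2.36 μm/a
  ⇒ r_corr(zinc) = 4.826 μm/a
Ordering by μm/a: zinc (4.83) > copper (3.11)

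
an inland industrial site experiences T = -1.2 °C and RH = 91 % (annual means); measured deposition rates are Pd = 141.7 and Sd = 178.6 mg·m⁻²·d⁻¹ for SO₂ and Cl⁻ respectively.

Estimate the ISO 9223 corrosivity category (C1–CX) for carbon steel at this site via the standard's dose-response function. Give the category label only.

carbon steel: f(T) = +0.150·(T−10) [T≤10 °C] = -1.6800
  sulphur-dioxide contribution → 26.76 μm/a
  chloride contribution → 48.76 μm/a
  ⇒ r_corr(carbon steel) = 75.52 μm/a
75.5 μm/a falls in (50, 80] for carbon steel → category C4

C4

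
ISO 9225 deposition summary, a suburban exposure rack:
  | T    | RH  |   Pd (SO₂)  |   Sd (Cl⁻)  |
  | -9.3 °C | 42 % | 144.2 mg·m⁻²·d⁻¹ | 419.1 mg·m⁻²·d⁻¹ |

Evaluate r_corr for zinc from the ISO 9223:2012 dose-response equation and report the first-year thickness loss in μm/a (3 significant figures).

zinc: f(T) = +0.038·(T−10) [T≤10 °C] = -0.7334
  SO₂ term: 0.0129·144.2^0.44·exp(0.046·42-0.7334) = 0.3811
  Sd branch = 0.0175·Sd^0.57·e^(0.008·RH+0.085·T) = 0.347 μm/a
  sum: 0.3811 + 0.347 → r_corr = 0.7282 μm/a

r_corr = 0.728 μm/a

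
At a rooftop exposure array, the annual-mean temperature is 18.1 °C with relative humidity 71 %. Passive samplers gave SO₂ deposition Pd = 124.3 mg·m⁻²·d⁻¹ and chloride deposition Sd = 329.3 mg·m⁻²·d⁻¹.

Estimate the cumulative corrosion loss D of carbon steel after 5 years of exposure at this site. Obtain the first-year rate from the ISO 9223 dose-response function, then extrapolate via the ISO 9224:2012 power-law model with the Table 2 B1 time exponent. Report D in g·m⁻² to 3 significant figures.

carbon steel: T>10 °C ⇒ hinge -0.054·(18.1−10) = -0.4374
  SO₂ term: 1.77·124.3^0.52·exp(0.02·71-0.4374) = 58.05
  Sd branch = 0.102·Sd^0.62·e^(0.033·RH+0.04·T) = 79.71 μm/a
  r_corr = 58.05 + 79.71 = 137.8 μm/a
Power-law: D(5) = r_corr · 5^0.523
  D(5) = 137.8 × 5^0.523 = 137.8 × 2.32 = 319.7 μm
  Mass loss = 319.7 μm × 7.85 g/cm³ = 2509 g·m⁻²

D(5) = 2.51e+03 g·m⁻²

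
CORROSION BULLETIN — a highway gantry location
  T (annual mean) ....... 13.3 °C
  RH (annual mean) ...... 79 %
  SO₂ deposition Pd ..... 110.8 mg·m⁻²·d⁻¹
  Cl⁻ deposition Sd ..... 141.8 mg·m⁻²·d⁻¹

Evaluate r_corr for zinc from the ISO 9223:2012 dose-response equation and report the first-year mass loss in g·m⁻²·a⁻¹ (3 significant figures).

zinc: T>10 °C ⇒ hinge -0.071·(13.3−10) = -0.2343
  Pd branch = 0.0129·Pd^0.44·e^(0.046·RH+f) = 3.067 μm/a
  Cl⁻ term: 0.0175·141.8^0.57·exp(0.008·79+0.085·13.3) = 1.718
  sum: 3.067 + 1.718 → r_corr = 4.784 μm/a
Convert to mass loss: 4.784 μm/a × 7.14 g/cm³ = 34.16 g·m⁻²·a⁻¹

r_corr = 34.2 g·m⁻²·a⁻¹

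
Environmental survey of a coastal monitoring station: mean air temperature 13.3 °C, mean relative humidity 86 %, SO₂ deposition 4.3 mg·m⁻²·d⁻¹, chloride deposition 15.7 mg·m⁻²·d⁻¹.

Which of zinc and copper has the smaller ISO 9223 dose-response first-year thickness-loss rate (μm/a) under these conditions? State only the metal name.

zinc: T>10 °C ⇒ hinge -0.071·(13.3−10) = -0.2343
  SO₂ term: 0.0129·4.3^0.44·exp(0.046·86-0.2343) = 1.013
  Cl⁻ term: 0.0175·15.7^0.57·exp(0.008·86+0.085·13.3) = 0.5182
  r_corr = 1.013 + 0.5182 = 1.531 μm/a
copper: T>10 °C ⇒ hinge -0.080·(13.3−10) = -0.2640
  SO₂ term: 0.0053·4.3^0.26·exp(0.059·86-0.2640) = 0.9505
  Sd branch = 0.01025·Sd^0.27·e^(0.036·RH+0.049·T) = 0.9146 μm/a
  sum: 0.9505 + 0.9146 → r_corr = 1.865 μm/a
Ordering by μm/a: copper (1.87) > zinc (1.53)

zinc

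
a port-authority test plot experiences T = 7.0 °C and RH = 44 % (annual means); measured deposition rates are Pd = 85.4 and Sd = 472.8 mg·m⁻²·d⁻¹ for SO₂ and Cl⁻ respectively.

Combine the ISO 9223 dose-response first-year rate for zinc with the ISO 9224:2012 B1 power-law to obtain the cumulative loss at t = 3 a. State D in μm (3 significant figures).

D(3) = 5.19 μm

zinc: f(T) = +0.038·(T−10) [T≤10 °C] = -0.1140
  sulphur-dioxide contribution → 0.6165 μm/a
  chloride contribution → 1.51 μm/a
  total first-year rate 2.126 μm/a
Long-term exponent b (ISO 9224 Table 2, B1) = 0.813
  D(3) = 2.126 × 3^0.813 = 2.126 × 2.443 = 5.194 μm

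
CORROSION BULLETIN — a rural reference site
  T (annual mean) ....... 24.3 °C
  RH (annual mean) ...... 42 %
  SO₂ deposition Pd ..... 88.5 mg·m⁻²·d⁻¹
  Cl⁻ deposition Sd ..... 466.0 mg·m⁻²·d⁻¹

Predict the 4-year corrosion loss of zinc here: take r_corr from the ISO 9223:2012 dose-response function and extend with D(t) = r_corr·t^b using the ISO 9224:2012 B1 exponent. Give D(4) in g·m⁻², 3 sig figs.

zinc: T>10 °C ⇒ hinge -0.071·(24.3−10) = -1.0153
  SO₂ term: 0.0129·88.5^0.44·exp(0.046·42-1.0153) = 0.2319
  Sd branch = 0.0175·Sd^0.57·e^(0.008·RH+0.085·T) = 6.412 μm/a
  r_corr = 0.2319 + 6.412 = 6.644 μm/a
Power-law: D(4) = r_corr · 4^0.813
  D(4) = 6.644 × 4^0.813 = 6.644 × 3.087 = 20.51 μm
  Mass loss = 20.51 μm × 7.14 g/cm³ = 146.4 g·m⁻²

D(4) = 146 g·m⁻²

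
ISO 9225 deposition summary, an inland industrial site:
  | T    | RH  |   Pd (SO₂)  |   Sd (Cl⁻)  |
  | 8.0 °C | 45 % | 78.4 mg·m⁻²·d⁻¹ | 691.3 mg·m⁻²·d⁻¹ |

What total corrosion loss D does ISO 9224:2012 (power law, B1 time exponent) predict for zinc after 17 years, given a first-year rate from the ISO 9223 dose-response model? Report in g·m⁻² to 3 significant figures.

zinc: temperature factor f = +0.038·(-2.0) = -0.0760
  Pd branch = 0.0129·Pd^0.44·e^(0.046·RH+f) = 0.6458 μm/a
  Sd branch = 0.0175·Sd^0.57·e^(0.008·RH+0.085·T) = 2.057 μm/a
  sum: 0.6458 + 2.057 → r_corr = 2.703 μm/a
ISO 9224: D(t) = r_corr · t^b with b = 0.813 (zinc, B1)
  D(17) = 2.703 × 17^0.813 = 2.703 × 10.01 = 27.05 μm
  Mass loss = 27.05 μm × 7.14 g/cm³ = 193.2 g·m⁻²

D(17) = 193 g·m⁻²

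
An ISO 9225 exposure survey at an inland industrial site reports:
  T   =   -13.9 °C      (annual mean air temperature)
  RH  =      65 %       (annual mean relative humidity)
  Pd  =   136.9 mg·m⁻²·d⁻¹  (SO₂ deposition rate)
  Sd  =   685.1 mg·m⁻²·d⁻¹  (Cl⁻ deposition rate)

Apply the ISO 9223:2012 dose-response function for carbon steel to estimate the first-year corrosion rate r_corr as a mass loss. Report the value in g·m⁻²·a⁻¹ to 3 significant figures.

r_corr = 243 g·m⁻²·a⁻¹

carbon steel: T≤10 °C ⇒ hinge +0.150·(-13.9−10) = -3.5850
  Pd branch = 1.77·Pd^0.52·e^(0.02·RH+f) = 2.326 μm/a
  Sd branch = 0.102·Sd^0.62·e^(0.033·RH+0.04·T) = 28.63 μm/a
  sum: 2.326 + 28.63 → r_corr = 30.96 μm/a
Convert to mass loss: 30.96 μm/a × 7.85 g/cm³ = 243 g·m⁻²·a⁻¹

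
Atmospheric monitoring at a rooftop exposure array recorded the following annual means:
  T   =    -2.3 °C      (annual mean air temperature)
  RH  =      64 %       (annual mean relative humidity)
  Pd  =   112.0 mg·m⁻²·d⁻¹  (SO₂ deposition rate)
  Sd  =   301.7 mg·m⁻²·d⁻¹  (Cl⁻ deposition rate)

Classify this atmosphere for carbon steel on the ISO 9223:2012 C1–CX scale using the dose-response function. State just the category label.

carbon steel: temperature factor f = +0.150·(-12.3) = -1.8450
  sulphur-dioxide contribution → 11.7 μm/a
  chloride contribution → 26.5 μm/a
  ⇒ r_corr(carbon steel) = 38.2 μm/a
Category bounds: 25…50 μm/a bracket r_corr ⇒ C3

C3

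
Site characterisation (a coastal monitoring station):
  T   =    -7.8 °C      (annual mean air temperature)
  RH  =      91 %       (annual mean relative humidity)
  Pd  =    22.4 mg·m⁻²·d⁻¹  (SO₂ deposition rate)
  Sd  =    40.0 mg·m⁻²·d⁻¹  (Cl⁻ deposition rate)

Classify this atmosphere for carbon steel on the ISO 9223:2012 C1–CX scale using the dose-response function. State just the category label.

C2

carbon steel: f(T) = +0.150·(T−10) [T≤10 °C] = -2.6700
  Pd branch = 1.77·Pd^0.52·e^(0.02·RH+f) = 3.81 μm/a
  Cl⁻ term: 0.102·40.0^0.62·exp(0.033·91+0.04·-7.8) = 14.81
  sum: 3.81 + 14.81 → r_corr = 18.62 μm/a
ISO 9223 Table 2 (carbon steel): 1.3 < 18.6 ≤ 25 μm/a ⇒ C2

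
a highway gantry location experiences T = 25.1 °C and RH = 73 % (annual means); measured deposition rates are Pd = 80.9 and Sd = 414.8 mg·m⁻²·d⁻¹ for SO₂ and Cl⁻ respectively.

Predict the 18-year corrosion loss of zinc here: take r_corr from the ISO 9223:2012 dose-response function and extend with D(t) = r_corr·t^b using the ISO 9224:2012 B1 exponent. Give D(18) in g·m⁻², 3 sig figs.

zinc: T>10 °C ⇒ hinge -0.071·(25.1−10) = -1.0721
  sulphur-dioxide contribution → 0.8767 μm/a
  chloride contribution → 8.23 μm/a
  ⇒ r_corr(zinc) = 9.107 μm/a
Power-law: D(18) = r_corr · 18^0.813
  D(18) = 9.107 × 18^0.813 = 9.107 × 10.48 = 95.48 μm
  Mass loss = 95.48 μm × 7.14 g/cm³ = 681.7 g·m⁻²

D(18) = 682 g·m⁻²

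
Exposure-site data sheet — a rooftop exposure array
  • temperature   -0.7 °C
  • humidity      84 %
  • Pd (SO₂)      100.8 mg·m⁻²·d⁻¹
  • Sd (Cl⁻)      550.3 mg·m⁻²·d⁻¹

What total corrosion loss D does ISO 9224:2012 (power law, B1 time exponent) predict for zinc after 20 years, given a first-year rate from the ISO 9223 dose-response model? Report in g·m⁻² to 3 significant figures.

D(20) = 350 g·m⁻²

zinc: temperature factor f = +0.038·(-10.7) = -0.4066
  Pd branch = 0.0129·Pd^0.44·e^(0.046·RH+f) = 3.116 μm/a
  Cl⁻ term: 0.0175·550.3^0.57·exp(0.008·84+0.085·-0.7) = 1.178
  sum: 3.116 + 1.178 → r_corr = 4.294 μm/a
ISO 9224: D(t) = r_corr · t^b with b = 0.813 (zinc, B1)
  D(20) = 4.294 × 20^0.813 = 4.294 × 11.42 = 49.05 μm
  Mass loss = 49.05 μm × 7.14 g/cm³ = 350.2 g·m⁻²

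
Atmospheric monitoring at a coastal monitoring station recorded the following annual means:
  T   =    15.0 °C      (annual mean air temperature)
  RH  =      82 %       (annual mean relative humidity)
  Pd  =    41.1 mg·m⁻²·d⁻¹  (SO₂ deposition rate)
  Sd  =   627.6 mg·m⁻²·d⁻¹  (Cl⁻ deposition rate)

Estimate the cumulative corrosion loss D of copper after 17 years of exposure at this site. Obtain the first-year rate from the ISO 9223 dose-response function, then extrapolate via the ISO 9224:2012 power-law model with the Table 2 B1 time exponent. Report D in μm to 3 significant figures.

copper: T>10 °C ⇒ hinge -0.080·(15.0−10) = -0.4000
  sulphur-dioxide contribution → 1.178 μm/a
  chloride contribution → 2.33 μm/a
  ⇒ r_corr(copper) = 3.508 μm/a
ISO 9224: D(t) = r_corr · t^b with b = 0.667 (copper, B1)
  D(17) = 3.508 × 17^0.667 = 3.508 × 6.618 = 23.22 μm

D(17) = 23.2 μm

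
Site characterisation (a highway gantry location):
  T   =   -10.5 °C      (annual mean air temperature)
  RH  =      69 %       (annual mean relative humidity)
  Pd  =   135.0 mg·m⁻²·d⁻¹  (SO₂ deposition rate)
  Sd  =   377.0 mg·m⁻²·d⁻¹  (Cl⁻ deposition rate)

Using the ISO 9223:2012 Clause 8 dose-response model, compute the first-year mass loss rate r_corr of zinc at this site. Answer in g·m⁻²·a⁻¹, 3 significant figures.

r_corr = 11.4 g·m⁻²·a⁻¹

zinc: T≤10 °C ⇒ hinge +0.038·(-10.5−10) = -0.7790
  Pd branch = 0.0129·Pd^0.44·e^(0.046·RH+f) = 1.225 μm/a
  Sd branch = 0.0175·Sd^0.57·e^(0.008·RH+0.085·T) = 0.3662 μm/a
  sum: 1.225 + 0.3662 → r_corr = 1.591 μm/a
Convert to mass loss: 1.591 μm/a × 7.14 g/cm³ = 11.36 g·m⁻²·a⁻¹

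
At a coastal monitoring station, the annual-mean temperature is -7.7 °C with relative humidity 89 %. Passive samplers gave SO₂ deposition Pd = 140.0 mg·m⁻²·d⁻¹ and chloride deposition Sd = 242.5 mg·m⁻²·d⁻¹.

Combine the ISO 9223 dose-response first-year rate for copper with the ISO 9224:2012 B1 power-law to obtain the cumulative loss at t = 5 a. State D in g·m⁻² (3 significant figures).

D(5) = 30.3 g·m⁻²

copper: T≤10 °C ⇒ hinge +0.126·(-7.7−10) = -2.2302
  Pd branch = 0.0053·Pd^0.26·e^(0.059·RH+f) = 0.3928 μm/a
  Sd branch = 0.01025·Sd^0.27·e^(0.036·RH+0.049·T) = 0.7625 μm/a
  r_corr = 0.3928 + 0.7625 = 1.155 μm/a
ISO 9224: D(t) = r_corr · t^b with b = 0.667 (copper, B1)
  D(5) = 1.155 × 5^0.667 = 1.155 × 2.926 = 3.38 μm
  Mass loss = 3.38 μm × 8.96 g/cm³ = 30.28 g·m⁻²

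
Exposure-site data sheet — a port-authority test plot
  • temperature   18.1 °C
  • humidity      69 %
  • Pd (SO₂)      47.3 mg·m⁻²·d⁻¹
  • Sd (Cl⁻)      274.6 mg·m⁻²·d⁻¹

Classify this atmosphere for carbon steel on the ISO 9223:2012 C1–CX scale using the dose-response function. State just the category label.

carbon steel: f(T) = -0.054·(T−10) [T>10 °C] = -0.4374
  Pd branch = 1.77·Pd^0.52·e^(0.02·RH+f) = 33.75 μm/a
  Sd branch = 0.102·Sd^0.62·e^(0.033·RH+0.04·T) = 66.67 μm/a
  sum: 33.75 + 66.67 → r_corr = 100.4 μm/a
ISO 9223 Table 2 (carbon steel): 80 < 100 ≤ 200 μm/a ⇒ C5

C5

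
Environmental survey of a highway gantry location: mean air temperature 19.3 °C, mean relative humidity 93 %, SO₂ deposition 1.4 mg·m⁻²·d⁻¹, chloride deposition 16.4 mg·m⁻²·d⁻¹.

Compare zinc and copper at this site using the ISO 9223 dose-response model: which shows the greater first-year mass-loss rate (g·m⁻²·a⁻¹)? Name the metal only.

copper

zinc: temperature factor f = -0.071·(9.3) = -0.6603
  Pd branch = 0.0129·Pd^0.44·e^(0.046·RH+f) = 0.5572 μm/a
  Sd branch = 0.0175·Sd^0.57·e^(0.008·RH+0.085·T) = 0.9356 μm/a
  sum: 0.5572 + 0.9356 → r_corr = 1.493 μm/a
  mass loss = 1.493 μm/a × 7.14 g/cm³ = 10.66 g·m⁻²·a⁻¹
copper: temperature factor f = -0.080·(9.3) = -0.7440
  SO₂ term: 0.0053·1.4^0.26·exp(0.059·93-0.7440) = 0.6639
  Sd branch = 0.01025·Sd^0.27·e^(0.036·RH+0.049·T) = 1.598 μm/a
  sum: 0.6639 + 1.598 → r_corr = 2.262 μm/a
  mass loss = 2.262 μm/a × 8.96 g/cm³ = 20.26 g·m⁻²·a⁻¹
Ordering by g·m⁻²·a⁻¹: copper (20.3) > zinc (10.7)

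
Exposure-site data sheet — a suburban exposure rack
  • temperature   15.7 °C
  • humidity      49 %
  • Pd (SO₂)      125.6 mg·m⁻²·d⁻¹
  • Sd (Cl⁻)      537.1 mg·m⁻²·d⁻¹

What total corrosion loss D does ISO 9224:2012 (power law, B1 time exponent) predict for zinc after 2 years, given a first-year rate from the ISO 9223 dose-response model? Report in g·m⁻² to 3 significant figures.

zinc: T>10 °C ⇒ hinge -0.071·(15.7−10) = -0.4047
  sulphur-dioxide contribution → 0.6875 μm/a
  chloride contribution → 3.54 μm/a
  ⇒ r_corr(zinc) = 4.227 μm/a
Long-term exponent b (ISO 9224 Table 2, B1) = 0.813
  D(2) = 4.227 × 2^0.813 = 4.227 × 1.757 = 7.427 μm
  Mass loss = 7.427 μm × 7.14 g/cm³ = 53.03 g·m⁻²

D(2) = 53.0 g·m⁻²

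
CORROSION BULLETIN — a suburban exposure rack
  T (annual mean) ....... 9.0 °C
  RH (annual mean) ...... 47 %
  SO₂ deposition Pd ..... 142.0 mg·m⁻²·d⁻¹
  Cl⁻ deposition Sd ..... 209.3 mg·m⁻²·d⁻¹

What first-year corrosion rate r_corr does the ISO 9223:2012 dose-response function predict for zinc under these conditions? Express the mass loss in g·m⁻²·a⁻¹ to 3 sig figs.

r_corr = 15.0 g·m⁻²·a⁻¹

zinc: temperature factor f = +0.038·(-1.0) = -0.0380
  sulphur-dioxide contribution → 0.9551 μm/a
  chloride contribution → 1.152 μm/a
  total first-year rate 2.107 μm/a
Convert to mass loss: 2.107 μm/a × 7.14 g/cm³ = 15.04 g·m⁻²·a⁻¹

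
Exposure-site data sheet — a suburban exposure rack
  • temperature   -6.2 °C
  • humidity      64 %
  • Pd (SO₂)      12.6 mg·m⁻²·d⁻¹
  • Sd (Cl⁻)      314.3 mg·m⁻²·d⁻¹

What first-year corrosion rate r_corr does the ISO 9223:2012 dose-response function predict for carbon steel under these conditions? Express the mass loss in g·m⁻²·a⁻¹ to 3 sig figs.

r_corr = 199 g·m⁻²·a⁻¹

carbon steel: T≤10 °C ⇒ hinge +0.150·(-6.2−10) = -2.4300
  sulphur-dioxide contribution → 2.093 μm/a
  chloride contribution → 23.25 μm/a
  ⇒ r_corr(carbon steel) = 25.35 μm/a
Convert to mass loss: 25.35 μm/a × 7.85 g/cm³ = 199 g·m⁻²·a⁻¹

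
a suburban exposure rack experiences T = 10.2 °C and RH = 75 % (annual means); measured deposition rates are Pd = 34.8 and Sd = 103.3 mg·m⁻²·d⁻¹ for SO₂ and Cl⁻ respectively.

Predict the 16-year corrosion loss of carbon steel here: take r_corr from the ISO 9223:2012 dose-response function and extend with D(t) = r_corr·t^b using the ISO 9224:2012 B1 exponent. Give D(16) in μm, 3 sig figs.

carbon steel: f(T) = -0.054·(T−10) [T>10 °C] = -0.0108
  Pd branch = 1.77·Pd^0.52·e^(0.02·RH+f) = 49.7 μm/a
  Cl⁻ term: 0.102·103.3^0.62·exp(0.033·75+0.04·10.2) = 32.32
  sum: 49.7 + 32.32 → r_corr = 82.01 μm/a
Power-law: D(16) = r_corr · 16^0.523
  D(16) = 82.01 × 16^0.523 = 82.01 × 4.263 = 349.7 μm

D(16) = 350 μm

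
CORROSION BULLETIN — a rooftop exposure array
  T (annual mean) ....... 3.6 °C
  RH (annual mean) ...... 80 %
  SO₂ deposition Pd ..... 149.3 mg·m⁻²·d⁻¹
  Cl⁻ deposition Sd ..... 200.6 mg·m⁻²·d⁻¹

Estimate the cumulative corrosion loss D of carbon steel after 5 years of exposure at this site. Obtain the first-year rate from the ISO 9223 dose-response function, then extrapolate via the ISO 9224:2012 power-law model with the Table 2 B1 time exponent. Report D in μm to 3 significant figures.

D(5) = 208 μm

carbon steel: T≤10 °C ⇒ hinge +0.150·(3.6−10) = -0.9600
  Pd branch = 1.77·Pd^0.52·e^(0.02·RH+f) = 45.33 μm/a
  Cl⁻ term: 0.102·200.6^0.62·exp(0.033·80+0.04·3.6) = 44.17
  r_corr = 45.33 + 44.17 = 89.5 μm/a
Long-term exponent b (ISO 9224 Table 2, B1) = 0.523
  D(5) = 89.5 × 5^0.523 = 89.5 × 2.32 = 207.7 μm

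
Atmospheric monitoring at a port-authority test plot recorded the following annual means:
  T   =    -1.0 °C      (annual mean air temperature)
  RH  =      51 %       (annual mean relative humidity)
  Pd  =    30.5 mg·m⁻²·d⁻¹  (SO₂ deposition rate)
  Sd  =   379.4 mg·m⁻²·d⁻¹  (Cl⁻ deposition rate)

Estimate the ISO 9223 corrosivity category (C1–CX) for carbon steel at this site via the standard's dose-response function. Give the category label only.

C3

carbon steel: T≤10 °C ⇒ hinge +0.150·(-1.0−10) = -1.6500
  SO₂ term: 1.77·30.5^0.52·exp(0.02·51-1.6500) = 5.574
  Sd branch = 0.102·Sd^0.62·e^(0.033·RH+0.04·T) = 20.95 μm/a
  r_corr = 5.574 + 20.95 = 26.52 μm/a
26.5 μm/a falls in (25, 50] for carbon steel → category C3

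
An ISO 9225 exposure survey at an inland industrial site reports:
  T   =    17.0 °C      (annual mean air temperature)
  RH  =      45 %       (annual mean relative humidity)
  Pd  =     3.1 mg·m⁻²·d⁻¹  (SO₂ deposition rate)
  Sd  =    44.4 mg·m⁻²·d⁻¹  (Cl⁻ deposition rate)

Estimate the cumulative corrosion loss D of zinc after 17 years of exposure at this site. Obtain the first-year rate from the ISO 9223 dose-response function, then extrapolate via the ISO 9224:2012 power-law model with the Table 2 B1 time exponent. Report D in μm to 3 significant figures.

D(17) = 10.3 μm

zinc: f(T) = -0.071·(T−10) [T>10 °C] = -0.4970
  Pd branch = 0.0129·Pd^0.44·e^(0.046·RH+f) = 0.1023 μm/a
  Sd branch = 0.0175·Sd^0.57·e^(0.008·RH+0.085·T) = 0.9246 μm/a
  sum: 0.1023 + 0.9246 → r_corr = 1.027 μm/a
Long-term exponent b (ISO 9224 Table 2, B1) = 0.813
  D(17) = 1.027 × 17^0.813 = 1.027 × 10.01 = 10.28 μm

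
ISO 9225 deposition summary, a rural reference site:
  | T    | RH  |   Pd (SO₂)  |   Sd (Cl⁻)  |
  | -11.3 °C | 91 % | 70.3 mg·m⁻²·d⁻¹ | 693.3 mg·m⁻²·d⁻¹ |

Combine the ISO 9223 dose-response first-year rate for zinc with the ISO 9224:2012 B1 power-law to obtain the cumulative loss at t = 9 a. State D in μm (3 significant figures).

D(9) = 18.1 μm

zinc: T≤10 °C ⇒ hinge +0.038·(-11.3−10) = -0.8094
  Pd branch = 0.0129·Pd^0.44·e^(0.046·RH+f) = 2.453 μm/a
  Sd branch = 0.0175·Sd^0.57·e^(0.008·RH+0.085·T) = 0.5773 μm/a
  sum: 2.453 + 0.5773 → r_corr = 3.03 μm/a
ISO 9224: D(t) = r_corr · t^b with b = 0.813 (zinc, B1)
  D(9) = 3.03 × 9^0.813 = 3.03 × 5.968 = 18.08 μm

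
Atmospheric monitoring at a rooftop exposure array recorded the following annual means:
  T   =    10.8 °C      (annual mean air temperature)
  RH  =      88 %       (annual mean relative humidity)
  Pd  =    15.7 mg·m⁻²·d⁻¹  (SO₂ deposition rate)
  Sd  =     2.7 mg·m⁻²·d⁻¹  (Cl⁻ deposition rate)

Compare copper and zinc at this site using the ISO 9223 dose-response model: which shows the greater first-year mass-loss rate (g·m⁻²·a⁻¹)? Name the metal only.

copper

copper: temperature factor f = -0.080·(0.8) = -0.0640
  Pd branch = 0.0053·Pd^0.26·e^(0.059·RH+f) = 1.829 μm/a
  Sd branch = 0.01025·Sd^0.27·e^(0.036·RH+0.049·T) = 0.5406 μm/a
  r_corr = 1.829 + 0.5406 = 2.37 μm/a
  mass loss = 2.37 μm/a × 8.96 g/cm³ = 21.23 g·m⁻²·a⁻¹
zinc: temperature factor f = -0.071·(0.8) = -0.0568
  Pd branch = 0.0129·Pd^0.44·e^(0.046·RH+f) = 2.345 μm/a
  Sd branch = 0.0175·Sd^0.57·e^(0.008·RH+0.085·T) = 0.1561 μm/a
  r_corr = 2.345 + 0.1561 = 2.501 μm/a
  mass loss = 2.501 μm/a × 7.14 g/cm³ = 17.86 g·m⁻²·a⁻¹
Ordering by g·m⁻²·a⁻¹: copper (21.2) > zinc (17.9)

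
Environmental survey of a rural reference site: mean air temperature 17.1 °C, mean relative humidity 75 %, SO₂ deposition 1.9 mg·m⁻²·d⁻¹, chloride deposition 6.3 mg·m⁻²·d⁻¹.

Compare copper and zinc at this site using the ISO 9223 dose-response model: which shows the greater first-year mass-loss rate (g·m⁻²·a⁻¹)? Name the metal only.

copper

copper: f(T) = -0.080·(T−10) [T>10 °C] = -0.5680
  Pd branch = 0.0053·Pd^0.26·e^(0.059·RH+f) = 0.2964 μm/a
  Sd branch = 0.01025·Sd^0.27·e^(0.036·RH+0.049·T) = 0.5795 μm/a
  r_corr = 0.2964 + 0.5795 = 0.8758 μm/a
  mass loss = 0.8758 μm/a × 8.96 g/cm³ = 7.848 g·m⁻²·a⁻¹
zinc: temperature factor f = -0.071·(7.1) = -0.5041
  SO₂ term: 0.0129·1.9^0.44·exp(0.046·75-0.5041) = 0.3256
  Cl⁻ term: 0.0175·6.3^0.57·exp(0.008·75+0.085·17.1) = 0.3895
  r_corr = 0.3256 + 0.3895 = 0.715 μm/a
  mass loss = 0.715 μm/a × 7.14 g/cm³ = 5.105 g·m⁻²·a⁻¹
Ordering by g·m⁻²·a⁻¹: copper (7.85) > zinc (5.11)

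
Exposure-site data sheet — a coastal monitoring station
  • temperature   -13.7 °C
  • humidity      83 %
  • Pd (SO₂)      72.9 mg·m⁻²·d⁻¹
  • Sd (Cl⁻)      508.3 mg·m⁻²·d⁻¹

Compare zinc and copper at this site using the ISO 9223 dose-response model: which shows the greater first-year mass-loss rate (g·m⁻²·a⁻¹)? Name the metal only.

zinc: T≤10 °C ⇒ hinge +0.038·(-13.7−10) = -0.9006
  Pd branch = 0.0129·Pd^0.44·e^(0.046·RH+f) = 1.575 μm/a
  Sd branch = 0.0175·Sd^0.57·e^(0.008·RH+0.085·T) = 0.37 μm/a
  sum: 1.575 + 0.37 → r_corr = 1.945 μm/a
  mass loss = 1.945 μm/a × 7.14 g/cm³ = 13.88 g·m⁻²·a⁻¹
copper: f(T) = +0.126·(T−10) [T≤10 °C] = -2.9862
  SO₂ term: 0.0053·72.9^0.26·exp(0.059·83-2.9862) = 0.1093
  Cl⁻ term: 0.01025·508.3^0.27·exp(0.036·83+0.049·-13.7) = 0.5591
  sum: 0.1093 + 0.5591 → r_corr = 0.6684 μm/a
  mass loss = 0.6684 μm/a × 8.96 g/cm³ = 5.989 g·m⁻²·a⁻¹
Ordering by g·m⁻²·a⁻¹: zinc (13.9) > copper (5.99)

zinc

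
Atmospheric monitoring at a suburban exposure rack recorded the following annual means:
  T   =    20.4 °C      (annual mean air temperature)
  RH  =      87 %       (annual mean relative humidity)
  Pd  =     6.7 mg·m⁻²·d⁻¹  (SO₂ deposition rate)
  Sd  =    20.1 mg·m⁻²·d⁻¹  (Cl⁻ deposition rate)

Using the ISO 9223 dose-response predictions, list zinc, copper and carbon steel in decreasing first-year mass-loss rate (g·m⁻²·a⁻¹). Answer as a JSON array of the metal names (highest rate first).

["carbon steel", "copper", "zinc"]

zinc: temperature factor f = -0.071·(10.4) = -0.7384
  Pd branch = 0.0129·Pd^0.44·e^(0.046·RH+f) = 0.7788 μm/a
  Cl⁻ term: 0.0175·20.1^0.57·exp(0.008·87+0.085·20.4) = 1.1
  sum: 0.7788 + 1.1 → r_corr = 1.878 μm/a
  mass loss = 1.878 μm/a × 7.14 g/cm³ = 13.41 g·m⁻²·a⁻¹
copper: temperature factor f = -0.080·(10.4) = -0.8320
  Pd branch = 0.0053·Pd^0.26·e^(0.059·RH+f) = 0.6411 μm/a
  Sd branch = 0.01025·Sd^0.27·e^(0.036·RH+0.049·T) = 1.435 μm/a
  sum: 0.6411 + 1.435 → r_corr = 2.076 μm/a
  mass loss = 2.076 μm/a × 8.96 g/cm³ = 18.6 g·m⁻²·a⁻¹
carbon steel: T>10 °C ⇒ hinge -0.054·(20.4−10) = -0.5616
  Pd branch = 1.77·Pd^0.52·e^(0.02·RH+f) = 15.46 μm/a
  Sd branch = 0.102·Sd^0.62·e^(0.033·RH+0.04·T) = 26.17 μm/a
  r_corr = 15.46 + 26.17 = 41.63 μm/a
  mass loss = 41.63 μm/a × 7.85 g/cm³ = 326.8 g·m⁻²·a⁻¹
Ordering by g·m⁻²·a⁻¹: carbon steel (327) > copper (18.6) > zinc (13.4)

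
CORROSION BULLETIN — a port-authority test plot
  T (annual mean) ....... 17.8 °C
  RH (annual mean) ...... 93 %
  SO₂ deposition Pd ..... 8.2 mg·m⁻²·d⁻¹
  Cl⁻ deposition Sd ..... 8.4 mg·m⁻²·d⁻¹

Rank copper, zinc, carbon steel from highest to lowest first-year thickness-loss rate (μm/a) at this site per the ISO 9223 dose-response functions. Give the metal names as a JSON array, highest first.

["carbon steel", "copper", "zinc"]

copper: f(T) = -0.080·(T−10) [T>10 °C] = -0.6240
  sulphur-dioxide contribution → 1.185 μm/a
  chloride contribution → 1.239 μm/a
  ⇒ r_corr(copper) = 2.424 μm/a
zinc: f(T) = -0.071·(T−10) [T>10 °C] = -0.5538
  sulphur-dioxide contribution → 1.349 μm/a
  chloride contribution → 0.5624 μm/a
  ⇒ r_corr(zinc) = 1.912 μm/a
carbon steel: T>10 °C ⇒ hinge -0.054·(17.8−10) = -0.4212
  sulphur-dioxide contribution → 22.29 μm/a
  chloride contribution → 16.74 μm/a
  ⇒ r_corr(carbon steel) = 39.02 μm/a
Ordering by μm/a: carbon steel (39) > copper (2.42) > zinc (1.91)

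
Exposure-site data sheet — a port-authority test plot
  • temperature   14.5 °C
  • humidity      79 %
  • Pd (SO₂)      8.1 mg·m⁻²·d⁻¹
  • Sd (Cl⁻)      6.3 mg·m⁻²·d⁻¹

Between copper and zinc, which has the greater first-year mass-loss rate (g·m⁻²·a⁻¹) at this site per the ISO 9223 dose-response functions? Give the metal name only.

copper: f(T) = -0.080·(T−10) [T>10 °C] = -0.3600
  SO₂ term: 0.0053·8.1^0.26·exp(0.059·79-0.3600) = 0.6736
  Cl⁻ term: 0.01025·6.3^0.27·exp(0.036·79+0.049·14.5) = 0.5892
  sum: 0.6736 + 0.5892 → r_corr = 1.263 μm/a
  mass loss = 1.263 μm/a × 8.96 g/cm³ = 11.31 g·m⁻²·a⁻¹
zinc: temperature factor f = -0.071·(4.5) = -0.3195
  SO₂ term: 0.0129·8.1^0.44·exp(0.046·79-0.3195) = 0.8908
  Sd branch = 0.0175·Sd^0.57·e^(0.008·RH+0.085·T) = 0.3224 μm/a
  r_corr = 0.8908 + 0.3224 = 1.213 μm/a
  mass loss = 1.213 μm/a × 7.14 g/cm³ = 8.662 g·m⁻²·a⁻¹
Ordering by g·m⁻²·a⁻¹: copper (11.3) > zinc (8.66)

copper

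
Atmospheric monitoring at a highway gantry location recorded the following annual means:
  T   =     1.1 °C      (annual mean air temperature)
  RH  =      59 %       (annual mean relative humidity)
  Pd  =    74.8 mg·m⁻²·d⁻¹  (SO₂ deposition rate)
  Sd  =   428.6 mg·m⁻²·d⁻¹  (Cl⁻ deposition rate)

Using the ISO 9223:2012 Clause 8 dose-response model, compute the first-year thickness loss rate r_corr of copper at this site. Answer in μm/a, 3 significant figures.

r_corr = 0.637 μm/a

copper: f(T) = +0.126·(T−10) [T≤10 °C] = -1.1214
  Pd branch = 0.0053·Pd^0.26·e^(0.059·RH+f) = 0.1723 μm/a
  Cl⁻ term: 0.01025·428.6^0.27·exp(0.036·59+0.049·1.1) = 0.4648
  sum: 0.1723 + 0.4648 → r_corr = 0.637 μm/a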